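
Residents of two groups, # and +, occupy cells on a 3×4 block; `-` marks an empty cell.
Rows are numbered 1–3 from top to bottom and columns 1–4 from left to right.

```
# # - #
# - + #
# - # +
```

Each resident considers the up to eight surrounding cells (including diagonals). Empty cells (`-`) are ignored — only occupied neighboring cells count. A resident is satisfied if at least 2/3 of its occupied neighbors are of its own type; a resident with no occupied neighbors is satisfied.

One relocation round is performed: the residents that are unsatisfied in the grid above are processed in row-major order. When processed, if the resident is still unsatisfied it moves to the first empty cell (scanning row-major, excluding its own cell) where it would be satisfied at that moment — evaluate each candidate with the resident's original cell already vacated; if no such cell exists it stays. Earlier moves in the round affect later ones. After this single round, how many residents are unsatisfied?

1

Initially unsatisfied (in order): (1,4), (2,3), (2,4), (3,3), (3,4).
  (1,4) → (1,3).
  (2,3): no empty cell satisfies it; stays.
  (2,4) → (2,2).
  (3,3) → (3,2).
  (3,4): now satisfied by earlier moves; stays.
Resulting grid:
# # # -
# # + -
# # - +
Unsatisfied now: (2,3).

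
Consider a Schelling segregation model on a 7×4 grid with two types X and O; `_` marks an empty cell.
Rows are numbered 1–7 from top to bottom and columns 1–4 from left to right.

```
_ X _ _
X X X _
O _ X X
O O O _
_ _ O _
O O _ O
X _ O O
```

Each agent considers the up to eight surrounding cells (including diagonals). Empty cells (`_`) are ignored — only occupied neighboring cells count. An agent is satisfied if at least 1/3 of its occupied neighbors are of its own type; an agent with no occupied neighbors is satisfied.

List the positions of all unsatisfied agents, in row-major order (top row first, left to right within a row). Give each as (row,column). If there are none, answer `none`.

(1,2)X 3/3 ok
(2,1)X 2/3 ok
(2,2)X 4/5 ok
(2,3)X 4/4 ok
(3,1)O 2/4 ok
(3,3)X 3/5 ok
(3,4)X 2/3 ok
(4,1)O 2/2 ok
(4,2)O 4/5 ok
(4,3)O 2/4 ok
(5,3)O 4/4 ok
(6,1)O 1/2 ok
(6,2)O 3/4 ok
(6,4)O 3/3 ok
(7,1)X 0/2 unhappy
(7,3)O 3/3 ok
(7,4)O 2/2 ok

(7,1)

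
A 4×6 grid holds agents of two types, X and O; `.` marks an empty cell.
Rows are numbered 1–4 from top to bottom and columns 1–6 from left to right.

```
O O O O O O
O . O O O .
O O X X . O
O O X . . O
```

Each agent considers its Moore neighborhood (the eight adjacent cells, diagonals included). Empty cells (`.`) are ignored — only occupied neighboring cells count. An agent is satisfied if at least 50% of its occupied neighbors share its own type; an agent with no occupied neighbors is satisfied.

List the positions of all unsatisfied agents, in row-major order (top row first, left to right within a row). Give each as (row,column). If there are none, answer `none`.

(3,3), (3,4)

Row 1: (1,1)O 2/2 ok · (1,2)O 4/4 ok · (1,3)O 4/4 ok · (1,4)O 5/5 ok · (1,5)O 4/4 ok · (1,6)O 2/2 ok
Row 2: (2,1)O 4/4 ok · (2,3)O 5/7 ok · (2,4)O 5/7 ok · (2,5)O 5/6 ok
Row 3: (3,1)O 4/4 ok · (3,2)O 5/7 ok · (3,3)X 2/6 unhappy · (3,4)X 2/5 unhappy · (3,6)O 2/2 ok
Row 4: (4,1)O 3/3 ok · (4,2)O 3/5 ok · (4,3)X 2/4 ok · (4,6)O 1/1 ok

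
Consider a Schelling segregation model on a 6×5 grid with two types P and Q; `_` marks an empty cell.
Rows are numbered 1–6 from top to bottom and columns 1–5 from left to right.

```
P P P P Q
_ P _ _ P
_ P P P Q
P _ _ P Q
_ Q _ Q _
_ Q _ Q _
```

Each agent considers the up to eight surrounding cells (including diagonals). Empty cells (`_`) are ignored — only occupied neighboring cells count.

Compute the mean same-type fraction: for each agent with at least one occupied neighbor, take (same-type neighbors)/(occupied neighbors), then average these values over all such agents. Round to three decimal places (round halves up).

0.699

Row 1: (1,1)P 2/2 · (1,2)P 3/3 · (1,3)P 3/3 · (1,4)P 2/3 · (1,5)Q 0/2
Row 2: (2,2)P 5/5 · (2,5)P 2/4
Row 3: (3,2)P 3/3 · (3,3)P 4/4 · (3,4)P 3/5 · (3,5)Q 1/4
Row 4: (4,1)P 1/2 · (4,4)P 2/5 · (4,5)Q 2/4
Row 5: (5,2)Q 1/2 · (5,4)Q 2/3
Row 6: (6,2)Q 1/1 · (6,4)Q 1/1
Sum over 18 agents: 2/2 + 3/3 + 3/3 + 2/3 + 0/2 + 5/5 + 2/4 + 3/3 + 4/4 + 3/5 + 1/4 + 1/2 + 2/5 + 2/4 + 1/2 + 2/3 + 1/1 + 1/1 = 151/12; mean = 151/12 ÷ 18 = 151/216 = 0.699074… → 0.699.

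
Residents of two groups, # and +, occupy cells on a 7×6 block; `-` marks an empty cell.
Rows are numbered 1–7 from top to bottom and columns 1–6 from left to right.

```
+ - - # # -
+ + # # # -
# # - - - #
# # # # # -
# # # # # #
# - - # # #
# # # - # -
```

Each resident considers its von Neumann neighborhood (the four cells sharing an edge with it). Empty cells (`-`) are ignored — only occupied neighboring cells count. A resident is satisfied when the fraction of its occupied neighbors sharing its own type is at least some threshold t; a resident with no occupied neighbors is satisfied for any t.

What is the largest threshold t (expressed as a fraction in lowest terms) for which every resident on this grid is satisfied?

(1,1)+ 1/1
(1,4)# 2/2
(1,5)# 2/2
(2,1)+ 2/3
(2,2)+ 1/3
(2,3)# 1/2
(2,4)# 3/3
(2,5)# 2/2
(3,1)# 2/3
(3,2)# 2/3
(3,6)# — no occupied neighbors
(4,1)# 3/3
(4,2)# 4/4
(4,3)# 3/3
(4,4)# 3/3
(4,5)# 2/2
(5,1)# 3/3
(5,2)# 3/3
(5,3)# 3/3
(5,4)# 4/4
(5,5)# 4/4
(5,6)# 2/2
(6,1)# 2/2
(6,4)# 2/2
(6,5)# 4/4
(6,6)# 2/2
(7,1)# 2/2
(7,2)# 2/2
(7,3)# 1/1
(7,5)# 1/1
The smallest same-type fraction is 1/3 at (2,2), which reduces to 1/3. Any threshold above that leaves this resident unsatisfied.

1/3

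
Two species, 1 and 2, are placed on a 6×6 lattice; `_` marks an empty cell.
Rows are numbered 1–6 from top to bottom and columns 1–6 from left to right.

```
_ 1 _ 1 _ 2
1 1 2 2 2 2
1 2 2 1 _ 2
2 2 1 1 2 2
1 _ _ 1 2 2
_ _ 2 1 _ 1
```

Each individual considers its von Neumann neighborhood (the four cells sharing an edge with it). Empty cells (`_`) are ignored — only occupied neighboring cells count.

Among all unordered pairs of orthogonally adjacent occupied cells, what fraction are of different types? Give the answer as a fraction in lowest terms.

Scan each occupied cell's neighbors to the right and below so each pair is counted once.
From row 1: 1 unlike of 3 pairs (running 1/3).
From row 2: 3 unlike of 10 pairs (running 4/13).
From row 3: 4 unlike of 8 pairs (running 8/21).
From row 4: 3 unlike of 9 pairs (running 11/30).
From row 5: 2 unlike of 4 pairs (running 13/34).
From row 6: 1 unlike of 1 pairs (running 14/35).
Total adjacent occupied pairs: 35; unlike-type pairs: 14.
14/35 reduces to 2/5.

2/5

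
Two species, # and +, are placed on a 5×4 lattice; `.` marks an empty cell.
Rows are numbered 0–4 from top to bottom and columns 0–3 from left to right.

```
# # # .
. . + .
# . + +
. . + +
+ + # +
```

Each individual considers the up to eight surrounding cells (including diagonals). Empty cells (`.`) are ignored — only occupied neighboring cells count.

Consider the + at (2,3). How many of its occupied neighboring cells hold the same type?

4

Occupied neighbors of (2,3): (1,2)=+, (2,2)=+, (3,2)=+, (3,3)=+.
Same type (+): 4 of 4.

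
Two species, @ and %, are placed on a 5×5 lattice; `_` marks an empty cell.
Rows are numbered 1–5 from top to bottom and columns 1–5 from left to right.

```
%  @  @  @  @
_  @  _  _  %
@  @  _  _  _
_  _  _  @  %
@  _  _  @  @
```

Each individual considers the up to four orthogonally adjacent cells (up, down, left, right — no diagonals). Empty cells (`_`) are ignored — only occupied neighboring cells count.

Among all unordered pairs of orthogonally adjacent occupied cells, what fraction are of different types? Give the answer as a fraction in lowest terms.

1/3

Scan each occupied cell's neighbors to the right and below so each pair is counted once.
Row 1: %(1,1)–@(1,2)≠ @(1,2)–@(1,3)= @(1,2)–@(2,2)= @(1,3)–@(1,4)= @(1,4)–@(1,5)= @(1,5)–%(2,5)≠  → 2/6 unlike.
Row 2: @(2,2)–@(3,2)=  → 0/1 unlike.
Row 3: @(3,1)–@(3,2)=  → 0/1 unlike.
Row 4: @(4,4)–%(4,5)≠ @(4,4)–@(5,4)= %(4,5)–@(5,5)≠  → 2/3 unlike.
Row 5: @(5,4)–@(5,5)=  → 0/1 unlike.
Total adjacent occupied pairs: 12; unlike-type pairs: 4.
4/12 reduces to 1/3.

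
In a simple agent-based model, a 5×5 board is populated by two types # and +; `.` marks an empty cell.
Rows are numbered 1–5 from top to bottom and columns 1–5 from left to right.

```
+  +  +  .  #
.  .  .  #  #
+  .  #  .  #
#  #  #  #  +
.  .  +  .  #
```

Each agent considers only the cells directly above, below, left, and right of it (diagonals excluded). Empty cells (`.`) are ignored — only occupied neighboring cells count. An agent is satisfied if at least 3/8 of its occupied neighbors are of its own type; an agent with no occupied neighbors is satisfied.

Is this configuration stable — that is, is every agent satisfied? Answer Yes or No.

Row 1: (1,1)+ 1/1 ok · (1,2)+ 2/2 ok · (1,3)+ 1/1 ok · (1,5)# 1/1 ok
Row 2: (2,4)# 1/1 ok · (2,5)# 3/3 ok
Row 3: (3,1)+ 0/1 unhappy · (3,3)# 1/1 ok · (3,5)# 1/2 ok
Row 4: (4,1)# 1/2 ok · (4,2)# 2/2 ok · (4,3)# 3/4 ok · (4,4)# 1/2 ok · (4,5)+ 0/3 unhappy
Row 5: (5,3)+ 0/1 unhappy · (5,5)# 0/1 unhappy
For instance (3,1) has only 0/1 same-type neighbors, below 3/8.

No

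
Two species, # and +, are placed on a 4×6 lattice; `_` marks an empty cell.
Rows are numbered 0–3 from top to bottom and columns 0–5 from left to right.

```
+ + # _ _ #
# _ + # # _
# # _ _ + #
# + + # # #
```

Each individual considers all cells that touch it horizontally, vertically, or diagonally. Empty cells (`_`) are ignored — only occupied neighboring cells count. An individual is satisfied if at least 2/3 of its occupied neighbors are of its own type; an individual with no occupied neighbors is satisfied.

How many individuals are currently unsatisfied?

11

(0,0)+ 1/2 not
(0,1)+ 2/4 not
(0,2)# 1/3 not
(0,5)# 1/1 satisfied
(1,0)# 2/4 not
(1,2)+ 1/4 not
(1,3)# 2/4 not
(1,4)# 3/4 satisfied
(2,0)# 3/4 satisfied
(2,1)# 3/6 not
(2,4)+ 0/6 not
(2,5)# 3/4 satisfied
(3,0)# 2/3 satisfied
(3,1)+ 1/4 not
(3,2)+ 1/3 not
(3,3)# 1/3 not
(3,4)# 3/4 satisfied
(3,5)# 2/3 satisfied
Unsatisfied: (0,0), (0,1), (0,2), (1,0), (1,2), (1,3), (2,1), (2,4), (3,1), (3,2), (3,3) — 11 in total.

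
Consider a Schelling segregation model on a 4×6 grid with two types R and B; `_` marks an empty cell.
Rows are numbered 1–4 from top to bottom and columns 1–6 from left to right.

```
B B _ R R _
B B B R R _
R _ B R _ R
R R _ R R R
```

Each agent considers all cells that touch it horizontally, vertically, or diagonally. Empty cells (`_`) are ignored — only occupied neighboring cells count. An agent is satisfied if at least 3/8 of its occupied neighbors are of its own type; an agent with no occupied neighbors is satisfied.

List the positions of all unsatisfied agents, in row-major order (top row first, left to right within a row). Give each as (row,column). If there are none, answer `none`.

(3,3)

Row 1: (1,1)B 3/3 satisfied · (1,2)B 4/4 satisfied · (1,4)R 3/4 satisfied · (1,5)R 3/3 satisfied
Row 2: (2,1)B 3/4 satisfied · (2,2)B 5/6 satisfied · (2,3)B 3/6 satisfied · (2,4)R 4/6 satisfied · (2,5)R 5/5 satisfied
Row 3: (3,1)R 2/4 satisfied · (3,3)B 2/6 not · (3,4)R 4/6 satisfied · (3,6)R 3/3 satisfied
Row 4: (4,1)R 2/2 satisfied · (4,2)R 2/3 satisfied · (4,4)R 2/3 satisfied · (4,5)R 4/4 satisfied · (4,6)R 2/2 satisfied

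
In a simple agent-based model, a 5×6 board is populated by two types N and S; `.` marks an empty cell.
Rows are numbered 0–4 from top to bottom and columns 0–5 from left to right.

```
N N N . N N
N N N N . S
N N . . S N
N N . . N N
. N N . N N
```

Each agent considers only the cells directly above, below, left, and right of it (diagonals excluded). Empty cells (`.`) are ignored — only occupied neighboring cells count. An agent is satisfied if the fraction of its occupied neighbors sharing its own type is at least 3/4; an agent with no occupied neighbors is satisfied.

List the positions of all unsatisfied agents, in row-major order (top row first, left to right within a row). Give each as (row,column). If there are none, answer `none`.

Row 0: (0,0)N 2/2 satisfied · (0,1)N 3/3 satisfied · (0,2)N 2/2 satisfied · (0,4)N 1/1 satisfied · (0,5)N 1/2 not
Row 1: (1,0)N 3/3 satisfied · (1,1)N 4/4 satisfied · (1,2)N 3/3 satisfied · (1,3)N 1/1 satisfied · (1,5)S 0/2 not
Row 2: (2,0)N 3/3 satisfied · (2,1)N 3/3 satisfied · (2,4)S 0/2 not · (2,5)N 1/3 not
Row 3: (3,0)N 2/2 satisfied · (3,1)N 3/3 satisfied · (3,4)N 2/3 not · (3,5)N 3/3 satisfied
Row 4: (4,1)N 2/2 satisfied · (4,2)N 1/1 satisfied · (4,4)N 2/2 satisfied · (4,5)N 2/2 satisfied

(0,5), (1,5), (2,4), (2,5), (3,4)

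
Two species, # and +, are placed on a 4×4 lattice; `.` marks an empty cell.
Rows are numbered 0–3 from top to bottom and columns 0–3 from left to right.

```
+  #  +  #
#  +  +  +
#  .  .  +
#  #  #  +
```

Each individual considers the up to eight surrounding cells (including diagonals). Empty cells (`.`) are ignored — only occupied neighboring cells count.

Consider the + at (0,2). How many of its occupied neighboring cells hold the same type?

Occupied neighbors of (0,2): (0,1)=#, (0,3)=#, (1,1)=+, (1,2)=+, (1,3)=+.
Same type (+): 3 of 5.

3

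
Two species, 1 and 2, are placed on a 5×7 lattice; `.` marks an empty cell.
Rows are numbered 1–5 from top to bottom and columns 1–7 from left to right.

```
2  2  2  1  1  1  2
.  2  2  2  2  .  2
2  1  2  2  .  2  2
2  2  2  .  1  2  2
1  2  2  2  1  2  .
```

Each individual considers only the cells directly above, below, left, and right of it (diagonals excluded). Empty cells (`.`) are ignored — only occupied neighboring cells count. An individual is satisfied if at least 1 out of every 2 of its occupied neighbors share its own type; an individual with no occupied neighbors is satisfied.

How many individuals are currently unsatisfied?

4

(1,1)2 1/1 satisfied
(1,2)2 3/3 satisfied
(1,3)2 2/3 satisfied
(1,4)1 1/3 not
(1,5)1 2/3 satisfied
(1,6)1 1/2 satisfied
(1,7)2 1/2 satisfied
(2,2)2 2/3 satisfied
(2,3)2 4/4 satisfied
(2,4)2 3/4 satisfied
(2,5)2 1/2 satisfied
(2,7)2 2/2 satisfied
(3,1)2 1/2 satisfied
(3,2)1 0/4 not
(3,3)2 3/4 satisfied
(3,4)2 2/2 satisfied
(3,6)2 2/2 satisfied
(3,7)2 3/3 satisfied
(4,1)2 2/3 satisfied
(4,2)2 3/4 satisfied
(4,3)2 3/3 satisfied
(4,5)1 1/2 satisfied
(4,6)2 3/4 satisfied
(4,7)2 2/2 satisfied
(5,1)1 0/2 not
(5,2)2 2/3 satisfied
(5,3)2 3/3 satisfied
(5,4)2 1/2 satisfied
(5,5)1 1/3 not
(5,6)2 1/2 satisfied
Unsatisfied: (1,4), (3,2), (5,1), (5,5) — 4 in total.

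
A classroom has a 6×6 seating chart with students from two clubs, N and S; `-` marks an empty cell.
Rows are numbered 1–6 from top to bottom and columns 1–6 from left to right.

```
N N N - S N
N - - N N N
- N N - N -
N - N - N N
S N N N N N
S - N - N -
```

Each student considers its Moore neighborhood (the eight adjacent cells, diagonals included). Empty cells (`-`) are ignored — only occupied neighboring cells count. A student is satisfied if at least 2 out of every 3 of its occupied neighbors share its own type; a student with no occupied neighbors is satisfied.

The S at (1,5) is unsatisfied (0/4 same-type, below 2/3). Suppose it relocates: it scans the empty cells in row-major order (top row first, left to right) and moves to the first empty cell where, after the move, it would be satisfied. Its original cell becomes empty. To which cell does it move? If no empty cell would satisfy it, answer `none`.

none

Vacating (1,5). Empty cells in order:
  (1,4): 0/3 same-type → still unsatisfied.
  (2,2): 0/6 same-type → still unsatisfied.
  (2,3): 0/5 same-type → still unsatisfied.
  (3,1): 0/3 same-type → still unsatisfied.
  (3,4): 0/6 same-type → still unsatisfied.
  (3,6): 0/5 same-type → still unsatisfied.
  (4,2): 1/7 same-type → still unsatisfied.
  (4,4): 0/7 same-type → still unsatisfied.
  (6,2): 2/5 same-type → still unsatisfied.
  (6,4): 0/5 same-type → still unsatisfied.
  (6,6): 0/3 same-type → still unsatisfied.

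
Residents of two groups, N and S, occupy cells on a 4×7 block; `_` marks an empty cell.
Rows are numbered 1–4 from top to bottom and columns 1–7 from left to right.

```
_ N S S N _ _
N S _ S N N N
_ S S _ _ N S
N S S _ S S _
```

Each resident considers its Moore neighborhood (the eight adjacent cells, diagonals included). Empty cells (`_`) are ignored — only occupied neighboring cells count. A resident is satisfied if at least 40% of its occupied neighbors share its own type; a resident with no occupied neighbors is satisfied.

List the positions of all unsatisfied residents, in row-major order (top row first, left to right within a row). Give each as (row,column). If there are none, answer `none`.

(1,2), (2,1), (3,7), (4,1)

(1,2)N 1/3 not
(1,3)S 3/4 satisfied
(1,4)S 2/4 satisfied
(1,5)N 2/4 satisfied
(2,1)N 1/3 not
(2,2)S 3/5 satisfied
(2,4)S 3/5 satisfied
(2,5)N 3/5 satisfied
(2,6)N 4/5 satisfied
(2,7)N 2/3 satisfied
(3,2)S 4/6 satisfied
(3,3)S 5/5 satisfied
(3,6)N 3/6 satisfied
(3,7)S 1/4 not
(4,1)N 0/2 not
(4,2)S 3/4 satisfied
(4,3)S 3/3 satisfied
(4,5)S 1/2 satisfied
(4,6)S 2/3 satisfied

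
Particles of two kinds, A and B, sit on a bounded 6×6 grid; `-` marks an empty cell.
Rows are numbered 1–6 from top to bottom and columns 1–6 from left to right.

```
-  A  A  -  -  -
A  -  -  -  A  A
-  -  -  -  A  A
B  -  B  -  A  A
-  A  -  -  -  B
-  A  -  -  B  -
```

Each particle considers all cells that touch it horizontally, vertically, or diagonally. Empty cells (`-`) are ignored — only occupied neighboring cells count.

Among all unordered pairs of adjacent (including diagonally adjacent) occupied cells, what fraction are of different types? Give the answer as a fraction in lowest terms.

Scan each occupied cell's neighbors to the right and below (and the two forward diagonals) so each pair is counted once.
Row 1: A(1,2)–A(1,3)= A(1,2)–A(2,1)=  → 0/2 unlike.
Row 2: A(2,5)–A(2,6)= A(2,5)–A(3,5)= A(2,5)–A(3,6)= A(2,6)–A(3,6)= A(2,6)–A(3,5)=  → 0/5 unlike.
Row 3: A(3,5)–A(3,6)= A(3,5)–A(4,5)= A(3,5)–A(4,6)= A(3,6)–A(4,6)= A(3,6)–A(4,5)=  → 0/5 unlike.
Row 4: B(4,1)–A(5,2)≠ B(4,3)–A(5,2)≠ A(4,5)–A(4,6)= A(4,5)–B(5,6)≠ A(4,6)–B(5,6)≠  → 4/5 unlike.
Row 5: A(5,2)–A(6,2)= B(5,6)–B(6,5)=  → 0/2 unlike.
Total adjacent occupied pairs: 19; unlike-type pairs: 4.
4/19 is already in lowest terms.

4/19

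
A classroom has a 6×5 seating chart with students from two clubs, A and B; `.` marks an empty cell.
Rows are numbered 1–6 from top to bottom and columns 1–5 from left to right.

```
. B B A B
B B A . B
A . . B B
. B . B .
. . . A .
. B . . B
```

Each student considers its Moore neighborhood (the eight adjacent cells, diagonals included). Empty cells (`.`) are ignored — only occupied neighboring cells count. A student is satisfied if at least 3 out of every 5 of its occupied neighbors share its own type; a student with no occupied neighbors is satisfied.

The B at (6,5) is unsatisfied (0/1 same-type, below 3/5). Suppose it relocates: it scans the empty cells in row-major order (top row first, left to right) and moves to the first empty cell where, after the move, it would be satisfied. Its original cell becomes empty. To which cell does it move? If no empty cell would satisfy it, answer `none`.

Vacating (6,5). Empty cells in order:
  (1,1): 3/3 same-type → satisfied — stop here.

(1,1)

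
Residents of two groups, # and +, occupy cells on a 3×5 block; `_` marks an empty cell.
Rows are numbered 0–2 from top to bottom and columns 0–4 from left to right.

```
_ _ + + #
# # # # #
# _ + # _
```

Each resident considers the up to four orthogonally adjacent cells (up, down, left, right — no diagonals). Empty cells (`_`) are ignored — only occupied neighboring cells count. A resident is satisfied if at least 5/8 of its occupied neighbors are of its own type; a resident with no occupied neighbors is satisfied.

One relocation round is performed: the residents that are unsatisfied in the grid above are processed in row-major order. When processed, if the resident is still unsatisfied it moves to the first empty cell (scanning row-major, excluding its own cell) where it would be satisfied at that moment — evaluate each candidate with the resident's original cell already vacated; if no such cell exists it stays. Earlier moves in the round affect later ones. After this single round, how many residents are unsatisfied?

Initially unsatisfied (in order): (0,2), (0,3), (0,4), (1,2), (2,2), (2,3).
  (0,2): no empty cell satisfies it; stays.
  (0,3): no empty cell satisfies it; stays.
  (0,4) → (0,0).
  (1,2) → (0,1).
  (2,2): no empty cell satisfies it; stays.
  (2,3) → (2,1).
Resulting grid:
# # + + _
# # _ # #
# # + _ _
Unsatisfied now: (0,2), (0,3), (1,3), (2,2).

4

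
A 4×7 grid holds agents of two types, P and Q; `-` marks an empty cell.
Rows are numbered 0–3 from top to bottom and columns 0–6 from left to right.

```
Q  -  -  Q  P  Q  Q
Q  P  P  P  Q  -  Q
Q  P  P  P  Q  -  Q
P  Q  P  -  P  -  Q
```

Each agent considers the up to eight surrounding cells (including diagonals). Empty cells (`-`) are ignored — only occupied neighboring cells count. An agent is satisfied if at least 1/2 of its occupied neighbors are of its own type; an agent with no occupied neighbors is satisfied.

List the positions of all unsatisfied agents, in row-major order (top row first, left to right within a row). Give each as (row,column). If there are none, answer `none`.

Row 0: (0,0)Q 1/2 ok · (0,3)Q 1/4 unhappy · (0,4)P 1/4 unhappy · (0,5)Q 3/4 ok · (0,6)Q 2/2 ok
Row 1: (1,0)Q 2/4 ok · (1,1)P 3/6 ok · (1,2)P 5/6 ok · (1,3)P 4/7 ok · (1,4)Q 3/6 ok · (1,6)Q 3/3 ok
Row 2: (2,0)Q 2/5 unhappy · (2,1)P 5/8 ok · (2,2)P 6/7 ok · (2,3)P 5/7 ok · (2,4)Q 1/4 unhappy · (2,6)Q 2/2 ok
Row 3: (3,0)P 1/3 unhappy · (3,1)Q 1/5 unhappy · (3,2)P 3/4 ok · (3,4)P 1/2 ok · (3,6)Q 1/1 ok

(0,3), (0,4), (2,0), (2,4), (3,0), (3,1)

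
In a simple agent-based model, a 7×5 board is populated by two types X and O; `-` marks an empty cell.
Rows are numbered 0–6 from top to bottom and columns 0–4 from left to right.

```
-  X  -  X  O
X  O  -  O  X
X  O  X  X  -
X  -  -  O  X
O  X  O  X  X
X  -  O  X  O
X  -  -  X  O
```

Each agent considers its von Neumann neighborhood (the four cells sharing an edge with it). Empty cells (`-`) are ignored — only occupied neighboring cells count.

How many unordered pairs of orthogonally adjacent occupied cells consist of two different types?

Scan each occupied cell's neighbors to the right and below so each pair is counted once.
From row 0: 4 unlike of 4 pairs (running 4/4).
From row 1: 3 unlike of 5 pairs (running 7/9).
From row 2: 3 unlike of 5 pairs (running 10/14).
From row 3: 3 unlike of 4 pairs (running 13/18).
From row 4: 5 unlike of 8 pairs (running 18/26).
From row 5: 2 unlike of 5 pairs (running 20/31).
From row 6: 1 unlike of 1 pairs (running 21/32).
Total adjacent occupied pairs: 32; unlike-type pairs: 21.

21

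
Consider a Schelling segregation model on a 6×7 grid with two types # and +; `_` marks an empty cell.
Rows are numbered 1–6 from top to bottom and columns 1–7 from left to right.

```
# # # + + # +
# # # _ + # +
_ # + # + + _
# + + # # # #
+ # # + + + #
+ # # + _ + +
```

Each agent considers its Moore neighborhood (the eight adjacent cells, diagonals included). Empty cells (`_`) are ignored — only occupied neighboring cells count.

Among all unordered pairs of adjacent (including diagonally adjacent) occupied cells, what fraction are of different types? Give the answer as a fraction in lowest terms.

1/2

Scan each occupied cell's neighbors to the right and below (and the two forward diagonals) so each pair is counted once.
From row 1: 8 unlike of 22 pairs (running 8/22).
From row 2: 7 unlike of 16 pairs (running 15/38).
From row 3: 13 unlike of 19 pairs (running 28/57).
From row 4: 15 unlike of 25 pairs (running 43/82).
From row 5: 9 unlike of 22 pairs (running 52/104).
From row 6: 2 unlike of 4 pairs (running 54/108).
Total adjacent occupied pairs: 108; unlike-type pairs: 54.
54/108 reduces to 1/2.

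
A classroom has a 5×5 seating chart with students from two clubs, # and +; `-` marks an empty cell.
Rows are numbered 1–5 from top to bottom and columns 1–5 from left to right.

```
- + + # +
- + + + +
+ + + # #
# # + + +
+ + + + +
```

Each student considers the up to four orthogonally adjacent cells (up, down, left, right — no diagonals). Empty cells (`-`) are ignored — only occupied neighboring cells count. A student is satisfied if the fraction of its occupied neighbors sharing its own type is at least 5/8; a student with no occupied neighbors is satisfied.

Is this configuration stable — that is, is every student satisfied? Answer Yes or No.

No

Row 1: (1,2)+ 2/2 satisfied · (1,3)+ 2/3 satisfied · (1,4)# 0/3 not · (1,5)+ 1/2 not
Row 2: (2,2)+ 3/3 satisfied · (2,3)+ 4/4 satisfied · (2,4)+ 2/4 not · (2,5)+ 2/3 satisfied
Row 3: (3,1)+ 1/2 not · (3,2)+ 3/4 satisfied · (3,3)+ 3/4 satisfied · (3,4)# 1/4 not · (3,5)# 1/3 not
Row 4: (4,1)# 1/3 not · (4,2)# 1/4 not · (4,3)+ 3/4 satisfied · (4,4)+ 3/4 satisfied · (4,5)+ 2/3 satisfied
Row 5: (5,1)+ 1/2 not · (5,2)+ 2/3 satisfied · (5,3)+ 3/3 satisfied · (5,4)+ 3/3 satisfied · (5,5)+ 2/2 satisfied
For instance (1,4) has only 0/3 same-type neighbors, below 5/8.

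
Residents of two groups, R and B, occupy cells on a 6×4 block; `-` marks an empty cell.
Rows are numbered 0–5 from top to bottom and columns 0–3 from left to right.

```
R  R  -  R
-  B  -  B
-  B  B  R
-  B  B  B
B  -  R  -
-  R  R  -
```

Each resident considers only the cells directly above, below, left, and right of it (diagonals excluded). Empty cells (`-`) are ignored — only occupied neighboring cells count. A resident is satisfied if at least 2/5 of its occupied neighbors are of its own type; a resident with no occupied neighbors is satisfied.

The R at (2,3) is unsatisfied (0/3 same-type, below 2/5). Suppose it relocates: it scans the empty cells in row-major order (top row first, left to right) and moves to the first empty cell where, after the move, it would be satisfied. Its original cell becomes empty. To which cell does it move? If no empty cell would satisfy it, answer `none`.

Vacating (2,3). Empty cells in order:
  (0,2): 2/2 same-type → satisfied — stop here.

(0,2)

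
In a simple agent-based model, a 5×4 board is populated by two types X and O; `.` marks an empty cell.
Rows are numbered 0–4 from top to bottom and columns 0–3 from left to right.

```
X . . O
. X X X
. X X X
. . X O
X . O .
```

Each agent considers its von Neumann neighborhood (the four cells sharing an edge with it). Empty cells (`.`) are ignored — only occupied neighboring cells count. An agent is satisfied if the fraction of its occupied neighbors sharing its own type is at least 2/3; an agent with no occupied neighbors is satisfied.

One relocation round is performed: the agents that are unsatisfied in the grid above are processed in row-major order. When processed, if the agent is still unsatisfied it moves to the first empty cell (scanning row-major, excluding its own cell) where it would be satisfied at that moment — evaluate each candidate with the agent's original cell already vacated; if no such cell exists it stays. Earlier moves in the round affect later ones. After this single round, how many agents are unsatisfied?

Initially unsatisfied (in order): (0,3), (3,2), (3,3), (4,2).
  (0,3) → (4,3).
  (3,2) → (0,1).
  (3,3): no empty cell satisfies it; stays.
  (4,2): now satisfied by earlier moves; stays.
Resulting grid:
X X . .
. X X X
. X X X
. . . O
X . O O
Unsatisfied now: (3,3).

1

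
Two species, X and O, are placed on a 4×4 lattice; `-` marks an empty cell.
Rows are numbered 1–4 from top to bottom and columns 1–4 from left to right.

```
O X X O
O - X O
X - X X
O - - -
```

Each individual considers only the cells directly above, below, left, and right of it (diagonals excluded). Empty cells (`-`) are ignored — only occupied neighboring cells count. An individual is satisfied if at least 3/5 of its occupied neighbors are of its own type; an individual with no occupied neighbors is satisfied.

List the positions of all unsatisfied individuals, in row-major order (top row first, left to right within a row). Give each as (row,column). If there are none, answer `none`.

(1,1)O 1/2 unhappy
(1,2)X 1/2 unhappy
(1,3)X 2/3 ok
(1,4)O 1/2 unhappy
(2,1)O 1/2 unhappy
(2,3)X 2/3 ok
(2,4)O 1/3 unhappy
(3,1)X 0/2 unhappy
(3,3)X 2/2 ok
(3,4)X 1/2 unhappy
(4,1)O 0/1 unhappy

(1,1), (1,2), (1,4), (2,1), (2,4), (3,1), (3,4), (4,1)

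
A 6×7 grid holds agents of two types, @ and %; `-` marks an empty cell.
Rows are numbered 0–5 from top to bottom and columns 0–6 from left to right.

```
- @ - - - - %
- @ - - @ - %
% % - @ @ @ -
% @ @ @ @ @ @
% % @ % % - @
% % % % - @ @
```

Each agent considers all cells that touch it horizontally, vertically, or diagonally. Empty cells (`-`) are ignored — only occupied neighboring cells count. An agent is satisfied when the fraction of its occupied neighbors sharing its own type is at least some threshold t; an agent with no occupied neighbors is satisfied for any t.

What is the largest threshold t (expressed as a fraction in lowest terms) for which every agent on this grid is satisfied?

(0,1)@ 1/1
(0,6)% 1/1
(1,1)@ 1/3
(1,4)@ 3/3
(1,6)% 1/2
(2,0)% 2/4
(2,1)% 2/5
(2,3)@ 5/5
(2,4)@ 6/6
(2,5)@ 5/6
(3,0)% 4/5
(3,1)@ 2/7
(3,2)@ 4/7
(3,3)@ 5/7
(3,4)@ 5/7
(3,5)@ 5/6
(3,6)@ 3/3
(4,0)% 4/5
(4,1)% 5/8
(4,2)@ 3/8
(4,3)% 3/7
(4,4)% 2/6
(4,6)@ 4/4
(5,0)% 3/3
(5,1)% 4/5
(5,2)% 4/5
(5,3)% 3/4
(5,5)@ 2/3
(5,6)@ 2/2
The smallest same-type fraction is 2/7 at (3,1), which reduces to 2/7. Any threshold above that leaves this agent unsatisfied.

2/7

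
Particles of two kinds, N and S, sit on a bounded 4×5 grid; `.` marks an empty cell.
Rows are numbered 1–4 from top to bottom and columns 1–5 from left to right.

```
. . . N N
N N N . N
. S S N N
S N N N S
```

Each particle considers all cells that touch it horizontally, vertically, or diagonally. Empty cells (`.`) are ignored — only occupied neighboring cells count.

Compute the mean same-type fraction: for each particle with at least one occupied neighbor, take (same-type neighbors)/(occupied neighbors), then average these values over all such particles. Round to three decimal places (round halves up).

0.563

Row 1: (1,4)N 3/3 · (1,5)N 2/2
Row 2: (2,1)N 1/2 · (2,2)N 2/4 · (2,3)N 3/5 · (2,5)N 4/4
Row 3: (3,2)S 2/7 · (3,3)S 1/7 · (3,4)N 5/7 · (3,5)N 3/4
Row 4: (4,1)S 1/2 · (4,2)N 1/4 · (4,3)N 3/5 · (4,4)N 3/5 · (4,5)S 0/3
Sum over 15 particles: 3/3 + 2/2 + 1/2 + 2/4 + 3/5 + 4/4 + 2/7 + 1/7 + 5/7 + 3/4 + 1/2 + 1/4 + 3/5 + 3/5 + 0/3 = 591/70; mean = 591/70 ÷ 15 = 197/350 = 0.562857… → 0.563.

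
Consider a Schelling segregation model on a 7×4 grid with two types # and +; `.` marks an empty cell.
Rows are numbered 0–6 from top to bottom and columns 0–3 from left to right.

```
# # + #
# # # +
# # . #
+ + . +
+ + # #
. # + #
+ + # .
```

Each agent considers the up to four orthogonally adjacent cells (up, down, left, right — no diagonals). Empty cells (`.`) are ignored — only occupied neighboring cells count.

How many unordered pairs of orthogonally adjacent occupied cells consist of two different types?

Scan each occupied cell's neighbors to the right and below so each pair is counted once.
From row 0: 4 unlike of 7 pairs (running 4/7).
From row 1: 2 unlike of 6 pairs (running 6/13).
From row 2: 3 unlike of 4 pairs (running 9/17).
From row 3: 1 unlike of 4 pairs (running 10/21).
From row 4: 3 unlike of 6 pairs (running 13/27).
From row 5: 4 unlike of 4 pairs (running 17/31).
From row 6: 1 unlike of 2 pairs (running 18/33).
Total adjacent occupied pairs: 33; unlike-type pairs: 18.

18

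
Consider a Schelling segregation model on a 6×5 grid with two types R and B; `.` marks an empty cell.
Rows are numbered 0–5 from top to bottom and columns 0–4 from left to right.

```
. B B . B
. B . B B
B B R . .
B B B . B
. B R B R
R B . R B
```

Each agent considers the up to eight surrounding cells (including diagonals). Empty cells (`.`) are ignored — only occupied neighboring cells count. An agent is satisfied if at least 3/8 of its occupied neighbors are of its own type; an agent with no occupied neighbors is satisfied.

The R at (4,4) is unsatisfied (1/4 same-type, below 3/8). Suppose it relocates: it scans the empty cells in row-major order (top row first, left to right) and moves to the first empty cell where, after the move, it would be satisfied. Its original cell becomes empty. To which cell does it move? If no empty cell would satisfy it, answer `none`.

Vacating (4,4). Empty cells in order:
  (0,0): 0/2 same-type → still unsatisfied.
  (0,3): 0/4 same-type → still unsatisfied.
  (1,0): 0/4 same-type → still unsatisfied.
  (1,2): 1/6 same-type → still unsatisfied.
  (2,3): 1/5 same-type → still unsatisfied.
  (2,4): 0/3 same-type → still unsatisfied.
  (3,3): 2/5 same-type → satisfied — stop here.

(3,3)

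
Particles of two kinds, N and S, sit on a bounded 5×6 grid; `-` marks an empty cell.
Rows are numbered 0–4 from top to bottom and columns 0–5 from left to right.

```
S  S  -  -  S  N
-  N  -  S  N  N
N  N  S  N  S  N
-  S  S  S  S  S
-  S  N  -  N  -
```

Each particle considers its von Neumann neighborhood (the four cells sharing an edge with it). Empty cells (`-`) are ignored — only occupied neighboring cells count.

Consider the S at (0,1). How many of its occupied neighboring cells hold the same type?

Occupied neighbors of (0,1): (1,1)=N, (0,0)=S.
Same type (S): 1 of 2.

1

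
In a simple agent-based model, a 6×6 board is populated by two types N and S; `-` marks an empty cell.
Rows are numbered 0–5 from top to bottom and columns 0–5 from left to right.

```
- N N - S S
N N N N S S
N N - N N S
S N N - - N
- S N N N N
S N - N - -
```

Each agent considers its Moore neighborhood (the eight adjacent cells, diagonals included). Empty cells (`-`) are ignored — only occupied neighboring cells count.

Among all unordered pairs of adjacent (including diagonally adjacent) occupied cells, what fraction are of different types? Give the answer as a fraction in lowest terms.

5/21

Scan each occupied cell's neighbors to the right and below (and the two forward diagonals) so each pair is counted once.
From row 0: 1 unlike of 13 pairs (running 1/13).
From row 1: 4 unlike of 18 pairs (running 5/31).
From row 2: 4 unlike of 11 pairs (running 9/42).
From row 3: 3 unlike of 10 pairs (running 12/52).
From row 4: 2 unlike of 10 pairs (running 14/62).
From row 5: 1 unlike of 1 pairs (running 15/63).
Total adjacent occupied pairs: 63; unlike-type pairs: 15.
15/63 reduces to 5/21.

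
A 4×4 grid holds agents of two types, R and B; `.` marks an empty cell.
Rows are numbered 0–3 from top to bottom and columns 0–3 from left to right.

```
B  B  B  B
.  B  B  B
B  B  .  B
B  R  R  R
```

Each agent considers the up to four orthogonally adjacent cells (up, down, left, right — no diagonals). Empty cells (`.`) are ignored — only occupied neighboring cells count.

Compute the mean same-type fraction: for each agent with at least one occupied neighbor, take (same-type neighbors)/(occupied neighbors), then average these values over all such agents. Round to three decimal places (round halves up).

(0,0)B 1/1
(0,1)B 3/3
(0,2)B 3/3
(0,3)B 2/2
(1,1)B 3/3
(1,2)B 3/3
(1,3)B 3/3
(2,0)B 2/2
(2,1)B 2/3
(2,3)B 1/2
(3,0)B 1/2
(3,1)R 1/3
(3,2)R 2/2
(3,3)R 1/2
Sum over 14 agents: 1/1 + 3/3 + 3/3 + 2/2 + 3/3 + 3/3 + 3/3 + 2/2 + 2/3 + 1/2 + 1/2 + 1/3 + 2/2 + 1/2 = 23/2; mean = 23/2 ÷ 14 = 23/28 = 0.821428… → 0.821.

0.821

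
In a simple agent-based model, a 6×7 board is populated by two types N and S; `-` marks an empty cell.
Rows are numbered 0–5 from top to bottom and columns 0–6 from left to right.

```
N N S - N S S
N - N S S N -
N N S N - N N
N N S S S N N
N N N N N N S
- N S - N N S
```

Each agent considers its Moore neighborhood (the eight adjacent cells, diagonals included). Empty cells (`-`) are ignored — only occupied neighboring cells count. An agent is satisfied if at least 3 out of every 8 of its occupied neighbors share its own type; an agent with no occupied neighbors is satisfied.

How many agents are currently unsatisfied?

(0,0)N 2/2 ok
(0,1)N 3/4 ok
(0,2)S 1/3 unhappy
(0,4)N 1/4 unhappy
(0,5)S 2/4 ok
(0,6)S 1/2 ok
(1,0)N 4/4 ok
(1,2)N 3/6 ok
(1,3)S 3/6 ok
(1,4)S 2/6 unhappy
(1,5)N 3/6 ok
(2,0)N 4/4 ok
(2,1)N 5/7 ok
(2,2)S 3/7 ok
(2,3)N 1/7 unhappy
(2,5)N 4/6 ok
(2,6)N 4/4 ok
(3,0)N 5/5 ok
(3,1)N 6/8 ok
(3,2)S 2/8 unhappy
(3,3)S 3/7 ok
(3,4)S 1/7 unhappy
(3,5)N 5/7 ok
(3,6)N 4/5 ok
(4,0)N 4/4 ok
(4,1)N 5/7 ok
(4,2)N 4/7 ok
(4,3)N 3/7 ok
(4,4)N 5/7 ok
(4,5)N 5/8 ok
(4,6)S 1/5 unhappy
(5,1)N 3/4 ok
(5,2)S 0/4 unhappy
(5,4)N 4/4 ok
(5,5)N 3/5 ok
(5,6)S 1/3 unhappy
Unsatisfied: (0,2), (0,4), (1,4), (2,3), (3,2), (3,4), (4,6), (5,2), (5,6) — 9 in total.

9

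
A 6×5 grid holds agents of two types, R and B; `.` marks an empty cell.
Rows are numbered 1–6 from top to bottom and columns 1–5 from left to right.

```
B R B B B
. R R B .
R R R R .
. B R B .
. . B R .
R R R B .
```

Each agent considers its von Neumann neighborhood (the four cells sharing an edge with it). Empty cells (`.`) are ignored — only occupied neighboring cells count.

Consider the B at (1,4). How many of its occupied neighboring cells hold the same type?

3

Occupied neighbors of (1,4): (2,4)=B, (1,3)=B, (1,5)=B.
Same type (B): 3 of 3.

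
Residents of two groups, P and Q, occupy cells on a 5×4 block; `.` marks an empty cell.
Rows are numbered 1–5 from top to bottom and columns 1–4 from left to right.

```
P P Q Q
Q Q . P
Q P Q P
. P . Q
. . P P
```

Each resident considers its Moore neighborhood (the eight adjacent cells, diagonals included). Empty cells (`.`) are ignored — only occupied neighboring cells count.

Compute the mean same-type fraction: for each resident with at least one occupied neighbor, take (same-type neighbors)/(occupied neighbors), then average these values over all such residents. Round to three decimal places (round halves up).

(1,1)P 1/3
(1,2)P 1/4
(1,3)Q 2/4
(1,4)Q 1/2
(2,1)Q 2/5
(2,2)Q 4/7
(2,4)P 1/4
(3,1)Q 2/4
(3,2)P 1/5
(3,3)Q 2/6
(3,4)P 1/3
(4,2)P 2/4
(4,4)Q 1/4
(5,3)P 2/3
(5,4)P 1/2
Sum over 15 residents: 1/3 + 1/4 + 2/4 + 1/2 + 2/5 + 4/7 + 1/4 + 2/4 + 1/5 + 2/6 + 1/3 + 2/4 + 1/4 + 2/3 + 1/2 = 2557/420; mean = 2557/420 ÷ 15 = 2557/6300 = 0.405873… → 0.406.

0.406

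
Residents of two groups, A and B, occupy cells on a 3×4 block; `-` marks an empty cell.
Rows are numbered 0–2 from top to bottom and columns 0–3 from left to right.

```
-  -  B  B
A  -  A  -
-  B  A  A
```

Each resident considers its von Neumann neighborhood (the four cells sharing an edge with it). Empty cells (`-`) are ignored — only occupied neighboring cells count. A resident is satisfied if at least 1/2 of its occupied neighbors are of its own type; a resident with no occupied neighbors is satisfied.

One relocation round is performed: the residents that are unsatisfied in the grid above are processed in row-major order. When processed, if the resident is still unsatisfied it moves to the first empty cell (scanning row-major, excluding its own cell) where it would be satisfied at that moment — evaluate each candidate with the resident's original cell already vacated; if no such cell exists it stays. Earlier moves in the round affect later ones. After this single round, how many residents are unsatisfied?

0

Initially unsatisfied (in order): (2,1).
  (2,1) → (0,1).
Resulting grid:
- B B B
A - A -
- - A A
All satisfied now.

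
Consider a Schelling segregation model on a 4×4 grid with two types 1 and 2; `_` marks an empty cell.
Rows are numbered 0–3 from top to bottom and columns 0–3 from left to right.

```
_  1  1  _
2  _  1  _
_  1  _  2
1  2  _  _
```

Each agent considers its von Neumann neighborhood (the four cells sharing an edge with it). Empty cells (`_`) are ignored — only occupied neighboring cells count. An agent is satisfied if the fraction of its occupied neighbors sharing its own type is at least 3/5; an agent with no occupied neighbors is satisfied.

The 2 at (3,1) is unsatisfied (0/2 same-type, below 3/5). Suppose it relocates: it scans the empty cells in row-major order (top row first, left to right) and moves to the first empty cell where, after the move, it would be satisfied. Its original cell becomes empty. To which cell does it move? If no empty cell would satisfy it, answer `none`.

Vacating (3,1). Empty cells in order:
  (0,0): 1/2 same-type → still unsatisfied.
  (0,3): 0/1 same-type → still unsatisfied.
  (1,1): 1/4 same-type → still unsatisfied.
  (1,3): 1/2 same-type → still unsatisfied.
  (2,0): 1/3 same-type → still unsatisfied.
  (2,2): 1/3 same-type → still unsatisfied.
  (3,2): 0/0 same-type → satisfied — stop here.

(3,2)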